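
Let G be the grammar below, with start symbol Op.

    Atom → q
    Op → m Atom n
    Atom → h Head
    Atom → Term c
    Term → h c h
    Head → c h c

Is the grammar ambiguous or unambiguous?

Ambiguous

Witness: m h c h c n

Derivation 1: Op ⇒ m Atom n ⇒ m h Head n ⇒ m h c h c n
Derivation 2: Op ⇒ m Atom n ⇒ m Term c n ⇒ m h c h c n

Two distinct leftmost derivations for the same string.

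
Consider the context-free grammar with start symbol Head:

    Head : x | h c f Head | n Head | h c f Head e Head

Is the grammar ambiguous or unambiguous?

Witness: h c f h c f x e x

Derivation 1: Head ⇒ h c f Head ⇒ h c f h c f Head e Head ⇒ h c f h c f x e Head ⇒ h c f h c f x e x
Derivation 2: Head ⇒ h c f Head e Head ⇒ h c f h c f Head e Head ⇒ h c f h c f x e Head ⇒ h c f h c f x e x

Two distinct leftmost derivations for the same string.

Ambiguous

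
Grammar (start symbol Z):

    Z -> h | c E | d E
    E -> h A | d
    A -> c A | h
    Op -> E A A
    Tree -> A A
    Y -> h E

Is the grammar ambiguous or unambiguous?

Unambiguous

Only Z, E, A are reachable from Z; ignoring the rest: The reachable rules are right-linear with at most one rule per (nonterminal, next-terminal) pair. Each input token forces the next rule, so parsing is deterministic.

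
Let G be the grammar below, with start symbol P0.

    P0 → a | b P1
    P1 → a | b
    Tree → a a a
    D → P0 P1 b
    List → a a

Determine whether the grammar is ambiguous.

Unambiguous

Only P0, P1 are reachable from P0; ignoring the rest: The reachable rules are right-linear with at most one rule per (nonterminal, next-terminal) pair. Each input token forces the next rule, so parsing is deterministic.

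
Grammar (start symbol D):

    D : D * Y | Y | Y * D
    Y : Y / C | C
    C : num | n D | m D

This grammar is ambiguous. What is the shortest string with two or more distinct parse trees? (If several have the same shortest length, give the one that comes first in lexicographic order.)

num * num

length 1: no string has ≥2 trees
length 2: no string has ≥2 trees
length 3: num * num has 2 parse trees

Two derivations of num * num:
  D ⇒ D * Y ⇒ Y * Y ⇒ C * Y ⇒ num * Y ⇒ num * C ⇒ num * num
  D ⇒ Y * D ⇒ C * D ⇒ num * D ⇒ num * Y ⇒ num * C ⇒ num * num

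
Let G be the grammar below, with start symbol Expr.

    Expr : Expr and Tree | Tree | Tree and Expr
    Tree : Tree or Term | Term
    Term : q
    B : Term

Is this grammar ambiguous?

Witness: q and q

Derivation 1: Expr ⇒ Expr and Tree ⇒ Tree and Tree ⇒ Term and Tree ⇒ q and Tree ⇒ q and Term ⇒ q and q
Derivation 2: Expr ⇒ Tree and Expr ⇒ Term and Expr ⇒ q and Expr ⇒ q and Tree ⇒ q and Term ⇒ q and q

Two distinct leftmost derivations for the same string.

Ambiguous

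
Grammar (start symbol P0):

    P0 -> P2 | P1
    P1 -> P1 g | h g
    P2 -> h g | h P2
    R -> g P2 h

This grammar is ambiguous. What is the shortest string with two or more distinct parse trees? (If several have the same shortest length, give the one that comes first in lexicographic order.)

h g

length 2: h g has 2 parse trees

Two derivations of h g:
  P0 ⇒ P2 ⇒ h g
  P0 ⇒ P1 ⇒ h g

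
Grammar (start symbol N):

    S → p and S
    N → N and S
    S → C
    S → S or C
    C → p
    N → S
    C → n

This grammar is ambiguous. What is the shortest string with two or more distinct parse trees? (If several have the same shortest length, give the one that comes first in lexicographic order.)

length 1: no string has ≥2 trees
length 3: p and n has 2 parse trees

Two derivations of p and n:
  N ⇒ N and S ⇒ S and S ⇒ C and S ⇒ p and S ⇒ p and C ⇒ p and n
  N ⇒ S ⇒ p and S ⇒ p and C ⇒ p and n

p and n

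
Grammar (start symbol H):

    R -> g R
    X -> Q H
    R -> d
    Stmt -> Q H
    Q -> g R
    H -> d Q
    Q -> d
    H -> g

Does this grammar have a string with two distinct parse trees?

Unambiguous

(X, Stmt are unreachable from H, so their rules don't affect L(H).) Restricted to the reachable nonterminals, every rule has the form A → t or A → t B, and no two rules for the same A share a first terminal. The grammar encodes a DFA — one run per string.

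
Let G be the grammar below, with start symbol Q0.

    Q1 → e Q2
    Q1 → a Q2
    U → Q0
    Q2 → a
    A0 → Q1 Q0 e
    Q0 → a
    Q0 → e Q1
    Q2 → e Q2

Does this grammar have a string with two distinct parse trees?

(A0, U are unreachable from Q0, so their rules don't affect L(Q0).) Restricted to the reachable nonterminals, every rule has the form A → t or A → t B, and no two rules for the same A share a first terminal. The grammar encodes a DFA — one run per string.

Unambiguous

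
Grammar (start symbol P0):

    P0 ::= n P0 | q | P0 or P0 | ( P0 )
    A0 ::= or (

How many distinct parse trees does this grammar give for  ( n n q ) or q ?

Parse trees for ( n n q ) or q:
  [P0 [P0 ( [P0 n [P0 n [P0 q]]] )] or [P0 q]]

1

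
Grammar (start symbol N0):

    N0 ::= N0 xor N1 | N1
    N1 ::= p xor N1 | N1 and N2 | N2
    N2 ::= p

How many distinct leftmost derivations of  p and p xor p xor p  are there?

2

Parse trees for p and p xor p xor p:
  [N0 [N0 [N1 [N1 [N2 p]] and [N2 p]]] xor [N1 p xor [N1 [N2 p]]]]
  [N0 [N0 [N0 [N1 [N1 [N2 p]] and [N2 p]]] xor [N1 [N2 p]]] xor [N1 [N2 p]]]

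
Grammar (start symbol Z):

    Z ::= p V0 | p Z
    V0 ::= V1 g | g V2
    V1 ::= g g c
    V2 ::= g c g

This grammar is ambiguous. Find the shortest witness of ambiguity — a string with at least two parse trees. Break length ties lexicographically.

p g g c g

length 5: p g g c g has 2 parse trees

Two derivations of p g g c g:
  Z ⇒ p V0 ⇒ p V1 g ⇒ p g g c g
  Z ⇒ p V0 ⇒ p g V2 ⇒ p g g c g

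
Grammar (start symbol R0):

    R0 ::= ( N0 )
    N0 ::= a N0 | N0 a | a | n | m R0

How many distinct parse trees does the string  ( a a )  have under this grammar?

Parse trees for ( a a ):
  [R0 ( [N0 a [N0 a]] )]
  [R0 ( [N0 [N0 a] a] )]

2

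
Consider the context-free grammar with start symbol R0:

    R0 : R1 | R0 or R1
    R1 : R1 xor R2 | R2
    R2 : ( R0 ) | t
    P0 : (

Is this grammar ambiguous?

(P0 is unreachable from R0, so its rules don't affect L(R0).) This is a standard precedence ladder (R0 over R1 over R2), with each level left-recursive on its own operator ('or' at R0, 'xor' at R1). That structure is LR(1), hence unambiguous.

Unambiguous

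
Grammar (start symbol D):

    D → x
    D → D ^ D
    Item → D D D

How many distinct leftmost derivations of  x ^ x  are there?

1

Parse trees for x ^ x:
  [D [D x] ^ [D x]]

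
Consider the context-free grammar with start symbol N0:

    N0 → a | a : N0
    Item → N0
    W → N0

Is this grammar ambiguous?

Only N0 is reachable from N0; ignoring the rest: The reachable grammar is A → atom sep A | atom. Each atom is followed by either the separator (recurse) or end-of-string (stop) — no choice point.

Unambiguous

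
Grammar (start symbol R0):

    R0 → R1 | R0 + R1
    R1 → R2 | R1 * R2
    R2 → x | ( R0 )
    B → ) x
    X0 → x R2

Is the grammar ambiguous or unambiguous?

Only R0, R1, R2 are reachable from R0; ignoring the rest: The grammar is stratified — R0 handles '+' (left-recursive), R1 handles '*', R2 atoms. Each operator has a fixed associativity and precedence level, so every string has one parse.

Unambiguous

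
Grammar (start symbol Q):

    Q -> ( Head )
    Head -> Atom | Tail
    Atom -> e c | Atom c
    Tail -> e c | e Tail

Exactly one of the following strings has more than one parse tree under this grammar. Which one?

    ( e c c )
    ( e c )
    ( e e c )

( e c )

( e c c ): 1 tree
( e c ): 2 trees
( e e c ): 1 tree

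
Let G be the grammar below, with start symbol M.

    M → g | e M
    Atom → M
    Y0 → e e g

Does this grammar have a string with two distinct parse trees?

Unambiguous

(Atom, Y0 are unreachable from M, so their rules don't affect L(M).) Restricted to the reachable nonterminals, every rule has the form A → t or A → t B, and no two rules for the same A share a first terminal. The grammar encodes a DFA — one run per string.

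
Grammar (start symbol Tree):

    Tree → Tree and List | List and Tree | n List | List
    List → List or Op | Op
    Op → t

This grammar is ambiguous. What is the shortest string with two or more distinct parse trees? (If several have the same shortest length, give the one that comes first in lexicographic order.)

length 1: no string has ≥2 trees
length 2: no string has ≥2 trees
length 3: t and t has 2 parse trees

Two derivations of t and t:
  Tree ⇒ Tree and List ⇒ List and List ⇒ Op and List ⇒ t and List ⇒ t and Op ⇒ t and t
  Tree ⇒ List and Tree ⇒ Op and Tree ⇒ t and Tree ⇒ t and List ⇒ t and Op ⇒ t and t

t and t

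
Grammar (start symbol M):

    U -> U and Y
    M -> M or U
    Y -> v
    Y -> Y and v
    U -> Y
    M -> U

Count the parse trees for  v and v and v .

4

Parse trees for v and v and v:
  [M [U [U [Y v]] and [Y [Y v] and v]]]
  [M [U [U [U [Y v]] and [Y v]] and [Y v]]]
  [M [U [U [Y [Y v] and v]] and [Y v]]]
  [M [U [Y [Y [Y v] and v] and v]]]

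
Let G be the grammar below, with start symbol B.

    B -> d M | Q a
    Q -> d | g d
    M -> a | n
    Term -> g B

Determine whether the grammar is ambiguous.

Witness: d a

Derivation 1: B ⇒ d M ⇒ d a
Derivation 2: B ⇒ Q a ⇒ d a

Two distinct leftmost derivations for the same string.

Ambiguous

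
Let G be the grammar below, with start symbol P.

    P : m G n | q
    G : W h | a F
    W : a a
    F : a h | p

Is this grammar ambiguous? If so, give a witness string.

Witness: m a a h n

Derivation 1: P ⇒ m G n ⇒ m W h n ⇒ m a a h n
Derivation 2: P ⇒ m G n ⇒ m a F n ⇒ m a a h n

Two distinct leftmost derivations for the same string.

Ambiguous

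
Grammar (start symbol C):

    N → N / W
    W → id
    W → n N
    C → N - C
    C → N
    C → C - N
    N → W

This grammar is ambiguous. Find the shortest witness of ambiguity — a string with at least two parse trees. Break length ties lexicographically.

length 1: no string has ≥2 trees
length 2: no string has ≥2 trees
length 3: id - id has 2 parse trees

Two derivations of id - id:
  C ⇒ N - C ⇒ W - C ⇒ id - C ⇒ id - N ⇒ id - W ⇒ id - id
  C ⇒ C - N ⇒ N - N ⇒ W - N ⇒ id - N ⇒ id - W ⇒ id - id

id - id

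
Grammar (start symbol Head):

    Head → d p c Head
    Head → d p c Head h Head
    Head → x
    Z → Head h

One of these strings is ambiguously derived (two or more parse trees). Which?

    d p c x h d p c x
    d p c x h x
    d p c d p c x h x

d p c x h d p c x: 1 tree
d p c x h x: 1 tree
d p c d p c x h x: 2 trees

d p c d p c x h x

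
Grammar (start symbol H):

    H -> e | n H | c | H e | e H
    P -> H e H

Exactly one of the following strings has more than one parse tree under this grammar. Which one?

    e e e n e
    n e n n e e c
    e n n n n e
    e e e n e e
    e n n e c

e e e n e: 1 tree
n e n n e e c: 1 tree
e n n n n e: 1 tree
e e e n e e: 6 trees
e n n e c: 1 tree

e e e n e e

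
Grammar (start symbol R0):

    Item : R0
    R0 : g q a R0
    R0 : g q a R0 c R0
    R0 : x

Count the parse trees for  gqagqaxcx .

Parse trees for gqagqaxcx:
  [R0 g q a [R0 g q a [R0 x] c [R0 x]]]
  [R0 g q a [R0 g q a [R0 x]] c [R0 x]]

2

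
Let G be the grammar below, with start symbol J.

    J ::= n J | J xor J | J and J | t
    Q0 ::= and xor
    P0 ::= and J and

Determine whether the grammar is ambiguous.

Witness: n t and t

Derivation 1: J ⇒ n J ⇒ n J and J ⇒ n t and J ⇒ n t and t
Derivation 2: J ⇒ J and J ⇒ n J and J ⇒ n t and J ⇒ n t and t

Two distinct leftmost derivations for the same string.

Ambiguous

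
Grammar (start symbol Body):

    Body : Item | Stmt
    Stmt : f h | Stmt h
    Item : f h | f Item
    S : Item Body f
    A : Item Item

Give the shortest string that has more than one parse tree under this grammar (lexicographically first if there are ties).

length 2: f h has 2 parse trees

Two derivations of f h:
  Body ⇒ Item ⇒ f h
  Body ⇒ Stmt ⇒ f h

f h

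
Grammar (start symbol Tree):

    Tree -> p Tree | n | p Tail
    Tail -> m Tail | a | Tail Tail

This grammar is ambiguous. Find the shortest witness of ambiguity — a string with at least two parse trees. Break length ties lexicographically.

length 1: no string has ≥2 trees
length 2: no string has ≥2 trees
length 3: no string has ≥2 trees
length 4: p a a a has 2 parse trees

Two derivations of p a a a:
  Tree ⇒ p Tail ⇒ p Tail Tail ⇒ p a Tail ⇒ p a Tail Tail ⇒ p a a Tail ⇒ p a a a
  Tree ⇒ p Tail ⇒ p Tail Tail ⇒ p Tail Tail Tail ⇒ p a Tail Tail ⇒ p a a Tail ⇒ p a a a

p a a a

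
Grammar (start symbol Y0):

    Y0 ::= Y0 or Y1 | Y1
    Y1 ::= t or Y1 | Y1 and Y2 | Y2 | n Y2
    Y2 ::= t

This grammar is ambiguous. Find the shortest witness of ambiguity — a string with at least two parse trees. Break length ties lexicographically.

length 1: no string has ≥2 trees
length 2: no string has ≥2 trees
length 3: t or t has 2 parse trees

Two derivations of t or t:
  Y0 ⇒ Y0 or Y1 ⇒ Y1 or Y1 ⇒ Y2 or Y1 ⇒ t or Y1 ⇒ t or Y2 ⇒ t or t
  Y0 ⇒ Y1 ⇒ t or Y1 ⇒ t or Y2 ⇒ t or t

t or t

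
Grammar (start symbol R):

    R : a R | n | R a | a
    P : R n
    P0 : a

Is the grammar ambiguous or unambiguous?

Witness: a a

Derivation 1: R ⇒ a R ⇒ a a
Derivation 2: R ⇒ R a ⇒ a a

Two distinct leftmost derivations for the same string.

Ambiguous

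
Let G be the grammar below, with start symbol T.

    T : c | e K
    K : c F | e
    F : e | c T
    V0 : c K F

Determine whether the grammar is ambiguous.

Only T, K, F are reachable from T; ignoring the rest: The reachable rules are right-linear with at most one rule per (nonterminal, next-terminal) pair. Each input token forces the next rule, so parsing is deterministic.

Unambiguous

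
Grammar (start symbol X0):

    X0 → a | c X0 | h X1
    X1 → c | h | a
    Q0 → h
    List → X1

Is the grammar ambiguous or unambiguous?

(Q0, List are unreachable from X0, so their rules don't affect L(X0).) Restricted to the reachable nonterminals, every rule has the form A → t or A → t B, and no two rules for the same A share a first terminal. The grammar encodes a DFA — one run per string.

Unambiguous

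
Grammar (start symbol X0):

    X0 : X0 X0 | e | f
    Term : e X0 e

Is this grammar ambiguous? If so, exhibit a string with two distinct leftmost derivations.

Ambiguous

Witness: e e e

Derivation 1: X0 ⇒ X0 X0 ⇒ X0 X0 X0 ⇒ e X0 X0 ⇒ e e X0 ⇒ e e e
Derivation 2: X0 ⇒ X0 X0 ⇒ e X0 ⇒ e X0 X0 ⇒ e e X0 ⇒ e e e

Two distinct leftmost derivations for the same string.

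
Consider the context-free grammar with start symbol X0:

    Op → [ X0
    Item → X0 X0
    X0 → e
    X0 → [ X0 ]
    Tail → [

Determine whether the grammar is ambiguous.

Unambiguous

Only X0 is reachable from X0; ignoring the rest: L(X0) is { openⁿ atom closeⁿ : n ≥ 0 }. The bracket depth fixes n, and the derivation is forced at every step.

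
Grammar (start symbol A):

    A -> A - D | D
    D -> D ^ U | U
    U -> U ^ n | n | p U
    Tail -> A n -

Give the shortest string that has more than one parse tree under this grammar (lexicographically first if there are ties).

length 1: no string has ≥2 trees
length 2: no string has ≥2 trees
length 3: n ^ n has 2 parse trees

Two derivations of n ^ n:
  A ⇒ D ⇒ D ^ U ⇒ U ^ U ⇒ n ^ U ⇒ n ^ n
  A ⇒ D ⇒ U ⇒ U ^ n ⇒ n ^ n

n ^ n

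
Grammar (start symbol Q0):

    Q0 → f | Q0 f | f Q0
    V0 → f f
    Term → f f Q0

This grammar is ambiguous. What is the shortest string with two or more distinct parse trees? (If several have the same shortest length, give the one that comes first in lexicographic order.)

f f

length 1: no string has ≥2 trees
length 2: f f has 2 parse trees

Two derivations of f f:
  Q0 ⇒ Q0 f ⇒ f f
  Q0 ⇒ f Q0 ⇒ f f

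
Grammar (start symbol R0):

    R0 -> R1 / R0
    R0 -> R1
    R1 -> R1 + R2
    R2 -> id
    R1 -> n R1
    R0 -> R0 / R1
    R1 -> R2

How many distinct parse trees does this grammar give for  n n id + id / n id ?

6

Parse trees for n n id + id / n id:
  [R0 [R1 [R1 n [R1 n [R1 [R2 id]]]] + [R2 id]] / [R0 [R1 n [R1 [R2 id]]]]]
  [R0 [R1 n [R1 [R1 n [R1 [R2 id]]] + [R2 id]]] / [R0 [R1 n [R1 [R2 id]]]]]
  [R0 [R1 n [R1 n [R1 [R1 [R2 id]] + [R2 id]]]] / [R0 [R1 n [R1 [R2 id]]]]]
  [R0 [R0 [R1 [R1 n [R1 n [R1 [R2 id]]]] + [R2 id]]] / [R1 n [R1 [R2 id]]]]
  [R0 [R0 [R1 n [R1 [R1 n [R1 [R2 id]]] + [R2 id]]]] / [R1 n [R1 [R2 id]]]]
  [R0 [R0 [R1 n [R1 n [R1 [R1 [R2 id]] + [R2 id]]]]] / [R1 n [R1 [R2 id]]]]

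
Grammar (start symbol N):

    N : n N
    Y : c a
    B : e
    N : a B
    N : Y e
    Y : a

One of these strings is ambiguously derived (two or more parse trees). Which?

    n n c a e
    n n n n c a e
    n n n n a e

n n c a e: 1 tree
n n n n c a e: 1 tree
n n n n a e: 2 trees

n n n n a e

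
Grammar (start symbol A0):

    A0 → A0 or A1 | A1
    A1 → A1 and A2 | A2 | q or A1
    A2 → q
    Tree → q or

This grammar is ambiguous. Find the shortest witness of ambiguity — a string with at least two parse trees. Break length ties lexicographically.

q or q

length 1: no string has ≥2 trees
length 3: q or q has 2 parse trees

Two derivations of q or q:
  A0 ⇒ A0 or A1 ⇒ A1 or A1 ⇒ A2 or A1 ⇒ q or A1 ⇒ q or A2 ⇒ q or q
  A0 ⇒ A1 ⇒ q or A1 ⇒ q or A2 ⇒ q or q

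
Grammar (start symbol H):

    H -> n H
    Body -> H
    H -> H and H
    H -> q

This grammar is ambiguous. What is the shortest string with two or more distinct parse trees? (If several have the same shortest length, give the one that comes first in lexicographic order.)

length 1: no string has ≥2 trees
length 2: no string has ≥2 trees
length 3: no string has ≥2 trees
length 4: n q and q has 2 parse trees

Two derivations of n q and q:
  H ⇒ n H ⇒ n H and H ⇒ n q and H ⇒ n q and q
  H ⇒ H and H ⇒ n H and H ⇒ n q and H ⇒ n q and q

n q and q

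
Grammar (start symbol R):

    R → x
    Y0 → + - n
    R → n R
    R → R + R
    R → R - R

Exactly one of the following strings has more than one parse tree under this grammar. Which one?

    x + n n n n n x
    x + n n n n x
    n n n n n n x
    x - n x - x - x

x - n x - x - x

x + n n n n n x: 1 tree
x + n n n n x: 1 tree
n n n n n n x: 1 tree
x - n x - x - x: 9 trees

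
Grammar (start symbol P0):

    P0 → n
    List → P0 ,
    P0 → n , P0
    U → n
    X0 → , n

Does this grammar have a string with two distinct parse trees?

Unambiguous

Only P0 is reachable from P0; ignoring the rest: The reachable grammar is A → atom sep A | atom. Each atom is followed by either the separator (recurse) or end-of-string (stop) — no choice point.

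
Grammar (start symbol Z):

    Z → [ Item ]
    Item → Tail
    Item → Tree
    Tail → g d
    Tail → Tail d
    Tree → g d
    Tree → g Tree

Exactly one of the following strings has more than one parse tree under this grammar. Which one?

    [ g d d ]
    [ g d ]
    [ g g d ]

[ g d ]

[ g d d ]: 1 tree
[ g d ]: 2 trees
[ g g d ]: 1 tree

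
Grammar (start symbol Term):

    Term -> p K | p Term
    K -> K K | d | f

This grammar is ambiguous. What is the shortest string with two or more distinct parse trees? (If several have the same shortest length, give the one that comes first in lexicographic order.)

length 2: no string has ≥2 trees
length 3: no string has ≥2 trees
length 4: p d d d has 2 parse trees

Two derivations of p d d d:
  Term ⇒ p K ⇒ p K K ⇒ p K K K ⇒ p d K K ⇒ p d d K ⇒ p d d d
  Term ⇒ p K ⇒ p K K ⇒ p d K ⇒ p d K K ⇒ p d d K ⇒ p d d d

p d d d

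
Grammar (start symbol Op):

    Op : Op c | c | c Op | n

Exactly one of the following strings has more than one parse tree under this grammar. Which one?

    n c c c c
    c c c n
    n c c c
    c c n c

c c n c

n c c c c: 1 tree
c c c n: 1 tree
n c c c: 1 tree
c c n c: 3 trees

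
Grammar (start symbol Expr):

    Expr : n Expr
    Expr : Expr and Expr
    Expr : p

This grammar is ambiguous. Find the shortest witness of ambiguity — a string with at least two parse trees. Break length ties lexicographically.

length 1: no string has ≥2 trees
length 2: no string has ≥2 trees
length 3: no string has ≥2 trees
length 4: n p and p has 2 parse trees

Two derivations of n p and p:
  Expr ⇒ n Expr ⇒ n Expr and Expr ⇒ n p and Expr ⇒ n p and p
  Expr ⇒ Expr and Expr ⇒ n Expr and Expr ⇒ n p and Expr ⇒ n p and p

n p and p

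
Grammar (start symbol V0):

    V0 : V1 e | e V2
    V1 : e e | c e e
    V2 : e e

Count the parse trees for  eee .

2

Parse trees for eee:
  [V0 [V1 e e] e]
  [V0 e [V2 e e]]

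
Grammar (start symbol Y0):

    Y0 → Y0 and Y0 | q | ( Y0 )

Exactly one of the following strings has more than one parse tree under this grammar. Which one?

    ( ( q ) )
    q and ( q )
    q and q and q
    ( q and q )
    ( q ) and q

q and q and q

( ( q ) ): 1 tree
q and ( q ): 1 tree
q and q and q: 2 trees
( q and q ): 1 tree
( q ) and q: 1 tree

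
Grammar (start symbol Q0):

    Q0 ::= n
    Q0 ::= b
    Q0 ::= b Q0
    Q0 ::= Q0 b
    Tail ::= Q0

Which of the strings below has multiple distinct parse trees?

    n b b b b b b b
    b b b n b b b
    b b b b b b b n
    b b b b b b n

n b b b b b b b: 1 tree
b b b n b b b: 20 trees
b b b b b b b n: 1 tree
b b b b b b n: 1 tree

b b b n b b b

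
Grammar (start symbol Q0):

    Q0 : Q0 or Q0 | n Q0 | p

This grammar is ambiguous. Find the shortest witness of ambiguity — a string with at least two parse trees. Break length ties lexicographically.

n p or p

length 1: no string has ≥2 trees
length 2: no string has ≥2 trees
length 3: no string has ≥2 trees
length 4: n p or p has 2 parse trees

Two derivations of n p or p:
  Q0 ⇒ Q0 or Q0 ⇒ n Q0 or Q0 ⇒ n p or Q0 ⇒ n p or p
  Q0 ⇒ n Q0 ⇒ n Q0 or Q0 ⇒ n p or Q0 ⇒ n p or p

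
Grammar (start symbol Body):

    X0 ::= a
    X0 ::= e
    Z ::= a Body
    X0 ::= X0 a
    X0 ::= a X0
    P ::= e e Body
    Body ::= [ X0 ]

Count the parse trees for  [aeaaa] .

Parse trees for [aeaaa]:
  [Body [ [X0 [X0 [X0 [X0 a [X0 e]] a] a] a] ]]
  [Body [ [X0 [X0 [X0 a [X0 [X0 e] a]] a] a] ]]
  [Body [ [X0 [X0 a [X0 [X0 [X0 e] a] a]] a] ]]
  [Body [ [X0 a [X0 [X0 [X0 [X0 e] a] a] a]] ]]

4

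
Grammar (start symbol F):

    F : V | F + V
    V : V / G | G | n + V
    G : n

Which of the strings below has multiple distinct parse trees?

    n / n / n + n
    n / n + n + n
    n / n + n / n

n / n / n + n: 1 tree
n / n + n + n: 2 trees
n / n + n / n: 1 tree

n / n + n + n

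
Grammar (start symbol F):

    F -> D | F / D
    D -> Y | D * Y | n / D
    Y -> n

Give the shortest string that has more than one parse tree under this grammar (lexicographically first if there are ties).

length 1: no string has ≥2 trees
length 3: n / n has 2 parse trees

Two derivations of n / n:
  F ⇒ D ⇒ n / D ⇒ n / Y ⇒ n / n
  F ⇒ F / D ⇒ D / D ⇒ Y / D ⇒ n / D ⇒ n / Y ⇒ n / n

n / n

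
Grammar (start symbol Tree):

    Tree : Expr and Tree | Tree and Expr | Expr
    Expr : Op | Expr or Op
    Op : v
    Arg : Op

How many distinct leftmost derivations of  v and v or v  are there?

Parse trees for v and v or v:
  [Tree [Expr [Op v]] and [Tree [Expr [Expr [Op v]] or [Op v]]]]
  [Tree [Tree [Expr [Op v]]] and [Expr [Expr [Op v]] or [Op v]]]

2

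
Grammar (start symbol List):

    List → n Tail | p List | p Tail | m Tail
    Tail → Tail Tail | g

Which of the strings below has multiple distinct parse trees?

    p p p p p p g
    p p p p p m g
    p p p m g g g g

p p p m g g g g

p p p p p p g: 1 tree
p p p p p m g: 1 tree
p p p m g g g g: 5 trees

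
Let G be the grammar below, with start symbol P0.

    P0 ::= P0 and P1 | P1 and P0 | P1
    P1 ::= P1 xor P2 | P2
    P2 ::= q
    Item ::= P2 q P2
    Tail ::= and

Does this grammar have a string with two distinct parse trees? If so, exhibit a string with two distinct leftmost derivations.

Ambiguous

Witness: q and q

Derivation 1: P0 ⇒ P0 and P1 ⇒ P1 and P1 ⇒ P2 and P1 ⇒ q and P1 ⇒ q and P2 ⇒ q and q
Derivation 2: P0 ⇒ P1 and P0 ⇒ P2 and P0 ⇒ q and P0 ⇒ q and P1 ⇒ q and P2 ⇒ q and q

Two distinct leftmost derivations for the same string.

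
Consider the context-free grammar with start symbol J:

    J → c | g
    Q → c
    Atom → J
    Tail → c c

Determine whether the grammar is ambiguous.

Only J is reachable from J; ignoring the rest: The reachable rules are right-linear with at most one rule per (nonterminal, next-terminal) pair. Each input token forces the next rule, so parsing is deterministic.

Unambiguous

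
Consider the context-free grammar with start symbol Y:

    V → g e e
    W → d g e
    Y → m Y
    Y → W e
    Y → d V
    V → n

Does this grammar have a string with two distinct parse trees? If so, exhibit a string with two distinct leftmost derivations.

Ambiguous

Witness: d g e e

Derivation 1: Y ⇒ W e ⇒ d g e e
Derivation 2: Y ⇒ d V ⇒ d g e e

Two distinct leftmost derivations for the same string.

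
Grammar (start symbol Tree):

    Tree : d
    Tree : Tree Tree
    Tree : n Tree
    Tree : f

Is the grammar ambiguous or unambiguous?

Ambiguous

Witness: d d d

Derivation 1: Tree ⇒ Tree Tree ⇒ d Tree ⇒ d Tree Tree ⇒ d d Tree ⇒ d d d
Derivation 2: Tree ⇒ Tree Tree ⇒ Tree Tree Tree ⇒ d Tree Tree ⇒ d d Tree ⇒ d d d

Two distinct leftmost derivations for the same string.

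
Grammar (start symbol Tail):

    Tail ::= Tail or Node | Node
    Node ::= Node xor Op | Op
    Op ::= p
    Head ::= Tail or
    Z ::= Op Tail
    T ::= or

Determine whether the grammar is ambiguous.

Unambiguous

Only Tail, Node, Op are reachable from Tail; ignoring the rest: The grammar is stratified — Tail handles 'or' (left-recursive), Node handles 'xor', Op atoms. Each operator has a fixed associativity and precedence level, so every string has one parse.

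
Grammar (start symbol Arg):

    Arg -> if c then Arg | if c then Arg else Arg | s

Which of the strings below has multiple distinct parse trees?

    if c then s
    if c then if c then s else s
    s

if c then s: 1 tree
if c then if c then s else s: 2 trees
s: 1 tree

if c then if c then s else s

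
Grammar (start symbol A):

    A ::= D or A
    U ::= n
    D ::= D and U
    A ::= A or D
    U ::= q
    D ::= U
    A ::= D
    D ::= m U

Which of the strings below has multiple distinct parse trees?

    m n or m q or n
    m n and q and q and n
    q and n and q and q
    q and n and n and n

m n or m q or n: 4 trees
m n and q and q and n: 1 tree
q and n and q and q: 1 tree
q and n and n and n: 1 tree

m n or m q or n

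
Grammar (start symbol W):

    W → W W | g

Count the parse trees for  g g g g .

Parse trees for g g g g:
  [W [W g] [W [W g] [W [W g] [W g]]]]
  [W [W g] [W [W [W g] [W g]] [W g]]]
  [W [W [W g] [W g]] [W [W g] [W g]]]
  [W [W [W g] [W [W g] [W g]]] [W g]]
  [W [W [W [W g] [W g]] [W g]] [W g]]

5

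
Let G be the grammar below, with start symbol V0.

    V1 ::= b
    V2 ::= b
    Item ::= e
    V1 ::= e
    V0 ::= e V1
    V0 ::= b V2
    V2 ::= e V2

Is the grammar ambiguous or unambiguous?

(Item is unreachable from V0, so its rules don't affect L(V0).) Each reachable nonterminal has at most one production per leading terminal, and all productions are right-linear; the derivation is determined token-by-token.

Unambiguous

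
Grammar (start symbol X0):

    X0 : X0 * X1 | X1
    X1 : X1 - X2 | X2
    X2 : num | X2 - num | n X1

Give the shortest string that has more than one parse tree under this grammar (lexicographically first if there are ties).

num - num

length 1: no string has ≥2 trees
length 2: no string has ≥2 trees
length 3: num - num has 2 parse trees

Two derivations of num - num:
  X0 ⇒ X1 ⇒ X1 - X2 ⇒ X2 - X2 ⇒ num - X2 ⇒ num - num
  X0 ⇒ X1 ⇒ X2 ⇒ X2 - num ⇒ num - num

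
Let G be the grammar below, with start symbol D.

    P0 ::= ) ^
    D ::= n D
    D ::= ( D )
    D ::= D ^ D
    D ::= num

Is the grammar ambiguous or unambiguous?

Witness: n num ^ num

Derivation 1: D ⇒ n D ⇒ n D ^ D ⇒ n num ^ D ⇒ n num ^ num
Derivation 2: D ⇒ D ^ D ⇒ n D ^ D ⇒ n num ^ D ⇒ n num ^ num

Two distinct leftmost derivations for the same string.

Ambiguous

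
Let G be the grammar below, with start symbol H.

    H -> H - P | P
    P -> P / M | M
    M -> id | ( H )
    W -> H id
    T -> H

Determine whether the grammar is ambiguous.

Only H, P, M are reachable from H; ignoring the rest: H → H - P | P  ;  P → P / M | M  — a left-associative chain with M at the bottom. Each string factors uniquely by precedence.

Unambiguous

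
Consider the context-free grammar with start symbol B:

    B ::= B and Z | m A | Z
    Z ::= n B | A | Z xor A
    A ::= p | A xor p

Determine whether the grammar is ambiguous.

Witness: p xor p

Derivation 1: B ⇒ Z ⇒ A ⇒ A xor p ⇒ p xor p
Derivation 2: B ⇒ Z ⇒ Z xor A ⇒ A xor A ⇒ p xor A ⇒ p xor p

Two distinct leftmost derivations for the same string.

Ambiguous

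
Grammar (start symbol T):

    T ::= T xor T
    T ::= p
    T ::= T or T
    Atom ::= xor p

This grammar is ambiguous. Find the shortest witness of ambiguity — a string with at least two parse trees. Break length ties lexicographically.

length 1: no string has ≥2 trees
length 3: no string has ≥2 trees
length 5: p or p or p has 2 parse trees

Two derivations of p or p or p:
  T ⇒ T or T ⇒ p or T ⇒ p or T or T ⇒ p or p or T ⇒ p or p or p
  T ⇒ T or T ⇒ T or T or T ⇒ p or T or T ⇒ p or p or T ⇒ p or p or p

p or p or p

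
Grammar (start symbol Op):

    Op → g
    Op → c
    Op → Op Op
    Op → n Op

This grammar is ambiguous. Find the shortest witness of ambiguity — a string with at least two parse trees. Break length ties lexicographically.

length 1: no string has ≥2 trees
length 2: no string has ≥2 trees
length 3: c c c has 2 parse trees

Two derivations of c c c:
  Op ⇒ Op Op ⇒ c Op ⇒ c Op Op ⇒ c c Op ⇒ c c c
  Op ⇒ Op Op ⇒ Op Op Op ⇒ c Op Op ⇒ c c Op ⇒ c c c

c c c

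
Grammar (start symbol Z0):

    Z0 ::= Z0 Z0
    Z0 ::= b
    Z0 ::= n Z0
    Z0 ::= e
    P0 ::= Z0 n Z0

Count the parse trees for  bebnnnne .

5

Parse trees for bebnnnne:
  [Z0 [Z0 b] [Z0 [Z0 e] [Z0 [Z0 b] [Z0 n [Z0 n [Z0 n [Z0 n [Z0 e]]]]]]]]
  [Z0 [Z0 b] [Z0 [Z0 [Z0 e] [Z0 b]] [Z0 n [Z0 n [Z0 n [Z0 n [Z0 e]]]]]]]
  [Z0 [Z0 [Z0 b] [Z0 e]] [Z0 [Z0 b] [Z0 n [Z0 n [Z0 n [Z0 n [Z0 e]]]]]]]
  [Z0 [Z0 [Z0 b] [Z0 [Z0 e] [Z0 b]]] [Z0 n [Z0 n [Z0 n [Z0 n [Z0 e]]]]]]
  [Z0 [Z0 [Z0 [Z0 b] [Z0 e]] [Z0 b]] [Z0 n [Z0 n [Z0 n [Z0 n [Z0 e]]]]]]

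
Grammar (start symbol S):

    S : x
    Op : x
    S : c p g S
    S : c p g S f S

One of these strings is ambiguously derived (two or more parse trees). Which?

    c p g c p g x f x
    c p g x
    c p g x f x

c p g c p g x f x

c p g c p g x f x: 2 trees
c p g x: 1 tree
c p g x f x: 1 tree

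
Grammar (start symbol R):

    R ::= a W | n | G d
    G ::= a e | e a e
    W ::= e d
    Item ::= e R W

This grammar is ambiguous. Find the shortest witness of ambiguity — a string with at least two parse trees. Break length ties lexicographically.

a e d

length 1: no string has ≥2 trees
length 3: a e d has 2 parse trees

Two derivations of a e d:
  R ⇒ a W ⇒ a e d
  R ⇒ G d ⇒ a e d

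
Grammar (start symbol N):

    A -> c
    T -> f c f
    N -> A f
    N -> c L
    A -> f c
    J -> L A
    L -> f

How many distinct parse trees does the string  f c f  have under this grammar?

Parse trees for f c f:
  [N [A f c] f]

1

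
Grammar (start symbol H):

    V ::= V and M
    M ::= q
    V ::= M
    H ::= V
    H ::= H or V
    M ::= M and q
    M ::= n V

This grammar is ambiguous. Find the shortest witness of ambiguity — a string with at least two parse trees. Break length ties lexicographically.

length 1: no string has ≥2 trees
length 2: no string has ≥2 trees
length 3: q and q has 2 parse trees

Two derivations of q and q:
  H ⇒ V ⇒ V and M ⇒ M and M ⇒ q and M ⇒ q and q
  H ⇒ V ⇒ M ⇒ M and q ⇒ q and q

q and q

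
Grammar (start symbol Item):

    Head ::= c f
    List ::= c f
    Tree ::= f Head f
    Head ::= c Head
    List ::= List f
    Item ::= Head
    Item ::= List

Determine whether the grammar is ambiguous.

Ambiguous

Witness: c f

Derivation 1: Item ⇒ Head ⇒ c f
Derivation 2: Item ⇒ List ⇒ c f

Two distinct leftmost derivations for the same string.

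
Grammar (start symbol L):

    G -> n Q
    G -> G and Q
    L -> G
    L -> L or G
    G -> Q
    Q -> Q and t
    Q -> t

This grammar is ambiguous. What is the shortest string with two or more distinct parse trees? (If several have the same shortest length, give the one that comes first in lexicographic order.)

length 1: no string has ≥2 trees
length 2: no string has ≥2 trees
length 3: t and t has 2 parse trees

Two derivations of t and t:
  L ⇒ G ⇒ G and Q ⇒ Q and Q ⇒ t and Q ⇒ t and t
  L ⇒ G ⇒ Q ⇒ Q and t ⇒ t and t

t and t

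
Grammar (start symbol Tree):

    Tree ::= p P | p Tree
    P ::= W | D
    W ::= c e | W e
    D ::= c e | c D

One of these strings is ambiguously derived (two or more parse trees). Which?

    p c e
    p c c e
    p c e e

p c e: 2 trees
p c c e: 1 tree
p c e e: 1 tree

p c e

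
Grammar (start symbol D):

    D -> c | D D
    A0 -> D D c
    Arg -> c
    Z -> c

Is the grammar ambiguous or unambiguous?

Ambiguous

Witness: c c c

Derivation 1: D ⇒ D D ⇒ c D ⇒ c D D ⇒ c c D ⇒ c c c
Derivation 2: D ⇒ D D ⇒ D D D ⇒ c D D ⇒ c c D ⇒ c c c

Two distinct leftmost derivations for the same string.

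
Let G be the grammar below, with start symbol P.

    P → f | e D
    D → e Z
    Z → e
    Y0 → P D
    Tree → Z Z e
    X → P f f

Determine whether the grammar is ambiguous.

Unambiguous

(Y0, Tree, X are unreachable from P, so their rules don't affect L(P).) Each reachable nonterminal has at most one production per leading terminal, and all productions are right-linear; the derivation is determined token-by-token.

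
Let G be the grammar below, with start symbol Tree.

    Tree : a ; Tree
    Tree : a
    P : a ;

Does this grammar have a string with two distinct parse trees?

Unambiguous

Only Tree is reachable from Tree; ignoring the rest: Right-recursive list with a separator: after each atom, whether the separator follows determines the rule. One parse per string.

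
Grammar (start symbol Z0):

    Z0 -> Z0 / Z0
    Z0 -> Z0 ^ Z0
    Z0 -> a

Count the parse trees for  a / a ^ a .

Parse trees for a / a ^ a:
  [Z0 [Z0 a] / [Z0 [Z0 a] ^ [Z0 a]]]
  [Z0 [Z0 [Z0 a] / [Z0 a]] ^ [Z0 a]]

2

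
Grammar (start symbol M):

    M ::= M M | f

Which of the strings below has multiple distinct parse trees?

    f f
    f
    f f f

f f: 1 tree
f: 1 tree
f f f: 2 trees

f f f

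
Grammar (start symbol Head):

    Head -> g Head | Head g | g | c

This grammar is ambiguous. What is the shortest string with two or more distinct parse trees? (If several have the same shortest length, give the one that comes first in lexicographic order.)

length 1: no string has ≥2 trees
length 2: g g has 2 parse trees

Two derivations of g g:
  Head ⇒ g Head ⇒ g g
  Head ⇒ Head g ⇒ g g

g g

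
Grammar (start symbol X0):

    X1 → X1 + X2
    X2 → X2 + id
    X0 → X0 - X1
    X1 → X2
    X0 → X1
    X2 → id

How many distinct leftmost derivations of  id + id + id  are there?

Parse trees for id + id + id:
  [X0 [X1 [X1 [X2 id]] + [X2 [X2 id] + id]]]
  [X0 [X1 [X1 [X1 [X2 id]] + [X2 id]] + [X2 id]]]
  [X0 [X1 [X1 [X2 [X2 id] + id]] + [X2 id]]]
  [X0 [X1 [X2 [X2 [X2 id] + id] + id]]]

4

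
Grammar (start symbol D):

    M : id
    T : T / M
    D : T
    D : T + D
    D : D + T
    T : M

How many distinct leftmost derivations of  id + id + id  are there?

Parse trees for id + id + id:
  [D [T [M id]] + [D [T [M id]] + [D [T [M id]]]]]
  [D [T [M id]] + [D [D [T [M id]]] + [T [M id]]]]
  [D [D [T [M id]] + [D [T [M id]]]] + [T [M id]]]
  [D [D [D [T [M id]]] + [T [M id]]] + [T [M id]]]

4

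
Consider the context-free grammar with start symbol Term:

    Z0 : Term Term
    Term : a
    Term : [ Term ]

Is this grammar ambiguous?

Only Term is reachable from Term; ignoring the rest: L(Term) is { openⁿ atom closeⁿ : n ≥ 0 }. The bracket depth fixes n, and the derivation is forced at every step.

Unambiguous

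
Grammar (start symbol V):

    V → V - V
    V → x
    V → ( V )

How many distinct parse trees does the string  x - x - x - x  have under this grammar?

5

Parse trees for x - x - x - x:
  [V [V x] - [V [V x] - [V [V x] - [V x]]]]
  [V [V x] - [V [V [V x] - [V x]] - [V x]]]
  [V [V [V x] - [V x]] - [V [V x] - [V x]]]
  [V [V [V x] - [V [V x] - [V x]]] - [V x]]
  [V [V [V [V x] - [V x]] - [V x]] - [V x]]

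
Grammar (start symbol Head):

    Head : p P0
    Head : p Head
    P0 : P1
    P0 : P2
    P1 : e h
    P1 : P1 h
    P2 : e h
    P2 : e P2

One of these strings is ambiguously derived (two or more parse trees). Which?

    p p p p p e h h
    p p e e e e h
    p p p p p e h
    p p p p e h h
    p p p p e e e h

p p p p p e h h: 1 tree
p p e e e e h: 1 tree
p p p p p e h: 2 trees
p p p p e h h: 1 tree
p p p p e e e h: 1 tree

p p p p p e h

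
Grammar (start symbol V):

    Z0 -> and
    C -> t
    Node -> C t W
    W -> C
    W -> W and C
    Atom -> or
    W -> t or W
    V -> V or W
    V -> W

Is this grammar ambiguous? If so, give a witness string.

Witness: t or t

Derivation 1: V ⇒ V or W ⇒ W or W ⇒ C or W ⇒ t or W ⇒ t or C ⇒ t or t
Derivation 2: V ⇒ W ⇒ t or W ⇒ t or C ⇒ t or t

Two distinct leftmost derivations for the same string.

Ambiguous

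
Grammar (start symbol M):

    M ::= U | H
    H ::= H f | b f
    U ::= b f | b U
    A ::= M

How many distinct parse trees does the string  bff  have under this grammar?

Parse trees for bff:
  [M [H [H b f] f]]

1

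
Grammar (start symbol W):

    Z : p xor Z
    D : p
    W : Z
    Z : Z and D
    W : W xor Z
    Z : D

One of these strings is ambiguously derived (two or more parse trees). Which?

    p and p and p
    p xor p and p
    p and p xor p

p and p and p: 1 tree
p xor p and p: 3 trees
p and p xor p: 1 tree

p xor p and p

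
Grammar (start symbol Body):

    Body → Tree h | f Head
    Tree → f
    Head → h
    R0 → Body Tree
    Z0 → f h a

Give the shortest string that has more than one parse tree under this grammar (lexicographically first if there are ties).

f h

length 2: f h has 2 parse trees

Two derivations of f h:
  Body ⇒ Tree h ⇒ f h
  Body ⇒ f Head ⇒ f h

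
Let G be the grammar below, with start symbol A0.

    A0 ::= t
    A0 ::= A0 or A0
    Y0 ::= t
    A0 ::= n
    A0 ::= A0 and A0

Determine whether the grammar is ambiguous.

Ambiguous

Witness: n and n and n

Derivation 1: A0 ⇒ A0 and A0 ⇒ n and A0 ⇒ n and A0 and A0 ⇒ n and n and A0 ⇒ n and n and n
Derivation 2: A0 ⇒ A0 and A0 ⇒ A0 and A0 and A0 ⇒ n and A0 and A0 ⇒ n and n and A0 ⇒ n and n and n

Two distinct leftmost derivations for the same string.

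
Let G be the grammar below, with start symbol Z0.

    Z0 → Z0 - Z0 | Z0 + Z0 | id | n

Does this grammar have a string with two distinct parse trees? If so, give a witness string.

Witness: id + id + id

Derivation 1: Z0 ⇒ Z0 + Z0 ⇒ Z0 + Z0 + Z0 ⇒ id + Z0 + Z0 ⇒ id + id + Z0 ⇒ id + id + id
Derivation 2: Z0 ⇒ Z0 + Z0 ⇒ id + Z0 ⇒ id + Z0 + Z0 ⇒ id + id + Z0 ⇒ id + id + id

Two distinct leftmost derivations for the same string.

Ambiguous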